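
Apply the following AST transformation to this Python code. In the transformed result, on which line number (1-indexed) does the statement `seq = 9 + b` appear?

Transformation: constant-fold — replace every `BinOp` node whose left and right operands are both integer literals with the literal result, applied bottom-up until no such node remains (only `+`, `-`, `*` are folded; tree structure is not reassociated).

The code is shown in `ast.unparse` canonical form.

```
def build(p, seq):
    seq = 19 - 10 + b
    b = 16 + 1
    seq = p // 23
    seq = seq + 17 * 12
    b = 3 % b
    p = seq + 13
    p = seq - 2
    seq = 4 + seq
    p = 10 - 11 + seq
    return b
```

Transformed code:
def build(p, seq):
    seq = 9 + b
    b = 17
    seq = p // 23
    seq = seq + 204
    b = 3 % b
    p = seq + 13
    p = seq - 2
    seq = 4 + seq
    p = -1 + seq
    return b

2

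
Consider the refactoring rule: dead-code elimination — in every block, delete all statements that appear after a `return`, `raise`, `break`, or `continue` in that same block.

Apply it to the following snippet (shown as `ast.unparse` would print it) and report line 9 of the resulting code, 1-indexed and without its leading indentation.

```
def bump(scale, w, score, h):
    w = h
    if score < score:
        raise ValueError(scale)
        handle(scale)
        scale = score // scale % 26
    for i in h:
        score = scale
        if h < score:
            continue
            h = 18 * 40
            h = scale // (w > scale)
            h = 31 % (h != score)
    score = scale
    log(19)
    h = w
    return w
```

score = scale

Transformed code:
def bump(scale, w, score, h):
    w = h
    if score < score:
        raise ValueError(scale)
    for i in h:
        score = scale
        if h < score:
            continue
    score = scale
    log(19)
    h = w
    return w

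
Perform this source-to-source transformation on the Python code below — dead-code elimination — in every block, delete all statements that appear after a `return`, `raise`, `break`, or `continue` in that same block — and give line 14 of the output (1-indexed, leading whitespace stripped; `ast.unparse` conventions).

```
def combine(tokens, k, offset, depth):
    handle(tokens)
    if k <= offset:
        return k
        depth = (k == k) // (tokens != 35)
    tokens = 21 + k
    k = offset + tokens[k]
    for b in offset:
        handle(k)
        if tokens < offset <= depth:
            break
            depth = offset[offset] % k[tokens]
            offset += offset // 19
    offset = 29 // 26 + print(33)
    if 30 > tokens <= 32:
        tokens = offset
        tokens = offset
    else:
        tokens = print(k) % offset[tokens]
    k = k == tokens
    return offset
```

Transformed code:
def combine(tokens, k, offset, depth):
    handle(tokens)
    if k <= offset:
        return k
    tokens = 21 + k
    k = offset + tokens[k]
    for b in offset:
        handle(k)
        if tokens < offset <= depth:
            break
    offset = 29 // 26 + print(33)
    if 30 > tokens <= 32:
        tokens = offset
        tokens = offset
    else:
        tokens = print(k) % offset[tokens]
    k = k == tokens
    return offset

tokens = offset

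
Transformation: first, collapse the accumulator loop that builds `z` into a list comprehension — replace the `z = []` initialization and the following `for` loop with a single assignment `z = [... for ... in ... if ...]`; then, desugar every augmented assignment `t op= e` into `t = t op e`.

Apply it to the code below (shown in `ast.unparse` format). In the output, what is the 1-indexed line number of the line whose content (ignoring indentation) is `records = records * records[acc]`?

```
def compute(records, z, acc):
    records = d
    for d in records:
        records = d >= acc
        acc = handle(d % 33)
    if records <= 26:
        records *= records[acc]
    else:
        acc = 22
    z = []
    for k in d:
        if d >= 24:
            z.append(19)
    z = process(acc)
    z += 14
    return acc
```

Transformed code:
def compute(records, z, acc):
    records = d
    for d in records:
        records = d >= acc
        acc = handle(d % 33)
    if records <= 26:
        records = records * records[acc]
    else:
        acc = 22
    z = [19 for k in d if d >= 24]
    z = process(acc)
    z = z + 14
    return acc

7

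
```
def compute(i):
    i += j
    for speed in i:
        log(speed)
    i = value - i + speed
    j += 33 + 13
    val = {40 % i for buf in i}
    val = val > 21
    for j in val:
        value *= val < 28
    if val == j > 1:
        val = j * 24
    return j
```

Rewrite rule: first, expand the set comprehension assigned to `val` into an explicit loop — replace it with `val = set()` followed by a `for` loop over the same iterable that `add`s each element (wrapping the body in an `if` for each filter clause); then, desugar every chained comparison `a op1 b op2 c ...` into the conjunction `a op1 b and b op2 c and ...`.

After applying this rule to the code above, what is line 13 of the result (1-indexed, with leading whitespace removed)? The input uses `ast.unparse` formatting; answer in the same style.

if val == j and j > 1:

Transformed code:
def compute(i):
    i += j
    for speed in i:
        log(speed)
    i = value - i + speed
    j += 33 + 13
    val = set()
    for buf in i:
        val.add(40 % i)
    val = val > 21
    for j in val:
        value *= val < 28
    if val == j and j > 1:
        val = j * 24
    return j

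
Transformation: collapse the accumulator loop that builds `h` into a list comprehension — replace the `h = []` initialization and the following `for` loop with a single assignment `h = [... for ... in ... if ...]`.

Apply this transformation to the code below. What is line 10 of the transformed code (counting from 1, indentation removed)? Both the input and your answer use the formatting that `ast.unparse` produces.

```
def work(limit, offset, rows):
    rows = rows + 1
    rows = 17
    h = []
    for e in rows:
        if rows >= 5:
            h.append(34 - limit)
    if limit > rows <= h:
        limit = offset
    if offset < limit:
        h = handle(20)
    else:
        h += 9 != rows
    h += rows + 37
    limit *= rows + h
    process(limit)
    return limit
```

h += 9 != rows

Transformed code:
def work(limit, offset, rows):
    rows = rows + 1
    rows = 17
    h = [34 - limit for e in rows if rows >= 5]
    if limit > rows <= h:
        limit = offset
    if offset < limit:
        h = handle(20)
    else:
        h += 9 != rows
    h += rows + 37
    limit *= rows + h
    process(limit)
    return limit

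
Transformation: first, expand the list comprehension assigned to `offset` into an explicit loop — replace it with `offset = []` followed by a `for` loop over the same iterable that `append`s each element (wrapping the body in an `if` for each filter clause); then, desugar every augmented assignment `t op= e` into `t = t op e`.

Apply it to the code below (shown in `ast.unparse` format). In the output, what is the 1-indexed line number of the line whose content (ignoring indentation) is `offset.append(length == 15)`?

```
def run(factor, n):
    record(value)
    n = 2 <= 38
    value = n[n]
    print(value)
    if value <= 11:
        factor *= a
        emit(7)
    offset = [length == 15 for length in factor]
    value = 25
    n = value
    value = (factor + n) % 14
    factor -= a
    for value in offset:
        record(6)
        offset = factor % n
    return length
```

Transformed code:
def run(factor, n):
    record(value)
    n = 2 <= 38
    value = n[n]
    print(value)
    if value <= 11:
        factor = factor * a
        emit(7)
    offset = []
    for length in factor:
        offset.append(length == 15)
    value = 25
    n = value
    value = (factor + n) % 14
    factor = factor - a
    for value in offset:
        record(6)
        offset = factor % n
    return length

11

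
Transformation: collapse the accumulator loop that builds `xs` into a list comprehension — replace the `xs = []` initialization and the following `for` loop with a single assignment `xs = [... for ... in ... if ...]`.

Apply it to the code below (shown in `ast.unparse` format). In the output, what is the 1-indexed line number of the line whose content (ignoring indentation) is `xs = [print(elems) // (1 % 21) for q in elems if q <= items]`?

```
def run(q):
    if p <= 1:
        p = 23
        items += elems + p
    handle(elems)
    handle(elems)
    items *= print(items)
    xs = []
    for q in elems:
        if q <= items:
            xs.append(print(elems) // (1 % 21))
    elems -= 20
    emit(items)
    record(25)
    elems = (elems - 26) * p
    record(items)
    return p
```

8

Transformed code:
def run(q):
    if p <= 1:
        p = 23
        items += elems + p
    handle(elems)
    handle(elems)
    items *= print(items)
    xs = [print(elems) // (1 % 21) for q in elems if q <= items]
    elems -= 20
    emit(items)
    record(25)
    elems = (elems - 26) * p
    record(items)
    return p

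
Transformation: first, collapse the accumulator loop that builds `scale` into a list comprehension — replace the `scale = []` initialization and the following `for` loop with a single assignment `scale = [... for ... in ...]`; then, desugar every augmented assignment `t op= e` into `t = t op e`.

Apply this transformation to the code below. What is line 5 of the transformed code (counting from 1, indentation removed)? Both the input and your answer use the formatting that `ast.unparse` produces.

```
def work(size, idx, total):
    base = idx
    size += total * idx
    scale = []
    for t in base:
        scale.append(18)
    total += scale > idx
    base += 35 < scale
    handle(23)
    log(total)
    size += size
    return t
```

total = total + (scale > idx)

Transformed code:
def work(size, idx, total):
    base = idx
    size = size + total * idx
    scale = [18 for t in base]
    total = total + (scale > idx)
    base = base + (35 < scale)
    handle(23)
    log(total)
    size = size + size
    return t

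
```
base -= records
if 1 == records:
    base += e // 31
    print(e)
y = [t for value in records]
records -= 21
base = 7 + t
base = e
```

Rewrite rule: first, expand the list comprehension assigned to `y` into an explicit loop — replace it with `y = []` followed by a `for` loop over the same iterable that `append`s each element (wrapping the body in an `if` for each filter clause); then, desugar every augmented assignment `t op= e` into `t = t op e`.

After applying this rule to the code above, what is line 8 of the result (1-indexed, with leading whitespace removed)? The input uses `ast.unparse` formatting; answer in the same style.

records = records - 21

Transformed code:
base = base - records
if 1 == records:
    base = base + e // 31
    print(e)
y = []
for value in records:
    y.append(t)
records = records - 21
base = 7 + t
base = e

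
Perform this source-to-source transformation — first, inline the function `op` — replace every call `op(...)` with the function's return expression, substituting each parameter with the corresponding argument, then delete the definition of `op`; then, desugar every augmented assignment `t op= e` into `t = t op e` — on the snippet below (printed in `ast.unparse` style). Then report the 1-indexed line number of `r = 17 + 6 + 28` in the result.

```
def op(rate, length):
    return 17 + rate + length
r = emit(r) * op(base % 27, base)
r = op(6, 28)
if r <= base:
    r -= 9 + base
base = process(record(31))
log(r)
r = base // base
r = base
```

Transformed code:
r = emit(r) * (17 + base % 27 + base)
r = 17 + 6 + 28
if r <= base:
    r = r - (9 + base)
base = process(record(31))
log(r)
r = base // base
r = base

2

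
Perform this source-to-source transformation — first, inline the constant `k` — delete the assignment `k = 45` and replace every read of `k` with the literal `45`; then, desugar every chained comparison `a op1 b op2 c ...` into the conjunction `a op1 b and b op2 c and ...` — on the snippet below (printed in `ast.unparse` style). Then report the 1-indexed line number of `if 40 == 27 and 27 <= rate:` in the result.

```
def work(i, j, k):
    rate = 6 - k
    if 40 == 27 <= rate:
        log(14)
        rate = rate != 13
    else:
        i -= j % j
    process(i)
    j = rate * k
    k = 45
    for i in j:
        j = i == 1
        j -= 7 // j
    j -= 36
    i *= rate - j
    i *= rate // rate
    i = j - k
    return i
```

3

Transformed code:
def work(i, j, k):
    rate = 6 - 45
    if 40 == 27 and 27 <= rate:
        log(14)
        rate = rate != 13
    else:
        i -= j % j
    process(i)
    j = rate * 45
    for i in j:
        j = i == 1
        j -= 7 // j
    j -= 36
    i *= rate - j
    i *= rate // rate
    i = j - 45
    return i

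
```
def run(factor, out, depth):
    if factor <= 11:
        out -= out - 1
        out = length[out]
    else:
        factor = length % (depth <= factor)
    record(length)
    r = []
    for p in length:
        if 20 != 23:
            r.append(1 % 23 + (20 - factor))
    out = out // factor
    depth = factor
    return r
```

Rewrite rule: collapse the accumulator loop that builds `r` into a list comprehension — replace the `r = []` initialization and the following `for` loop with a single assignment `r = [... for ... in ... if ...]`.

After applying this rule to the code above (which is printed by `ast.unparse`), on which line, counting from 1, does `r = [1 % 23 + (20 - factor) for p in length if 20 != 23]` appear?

8

Transformed code:
def run(factor, out, depth):
    if factor <= 11:
        out -= out - 1
        out = length[out]
    else:
        factor = length % (depth <= factor)
    record(length)
    r = [1 % 23 + (20 - factor) for p in length if 20 != 23]
    out = out // factor
    depth = factor
    return r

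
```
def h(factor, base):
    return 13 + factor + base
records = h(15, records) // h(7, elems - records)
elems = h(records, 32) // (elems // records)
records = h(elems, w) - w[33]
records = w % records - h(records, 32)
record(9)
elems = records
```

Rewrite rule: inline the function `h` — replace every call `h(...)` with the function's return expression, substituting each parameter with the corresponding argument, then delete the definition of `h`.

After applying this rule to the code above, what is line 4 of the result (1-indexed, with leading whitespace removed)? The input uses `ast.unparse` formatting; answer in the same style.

records = w % records - (13 + records + 32)

Transformed code:
records = (13 + 15 + records) // (13 + 7 + (elems - records))
elems = (13 + records + 32) // (elems // records)
records = 13 + elems + w - w[33]
records = w % records - (13 + records + 32)
record(9)
elems = records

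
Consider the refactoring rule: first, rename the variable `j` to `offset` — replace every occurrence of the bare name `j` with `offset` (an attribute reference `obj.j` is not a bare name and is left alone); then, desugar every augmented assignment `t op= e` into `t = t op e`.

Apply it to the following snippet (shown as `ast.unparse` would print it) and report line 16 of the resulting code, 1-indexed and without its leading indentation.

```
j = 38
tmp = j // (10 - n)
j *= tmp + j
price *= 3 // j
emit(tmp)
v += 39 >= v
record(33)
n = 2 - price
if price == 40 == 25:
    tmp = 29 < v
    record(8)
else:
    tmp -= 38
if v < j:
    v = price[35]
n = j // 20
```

Transformed code:
offset = 38
tmp = offset // (10 - n)
offset = offset * (tmp + offset)
price = price * (3 // offset)
emit(tmp)
v = v + (39 >= v)
record(33)
n = 2 - price
if price == 40 == 25:
    tmp = 29 < v
    record(8)
else:
    tmp = tmp - 38
if v < offset:
    v = price[35]
n = offset // 20

n = offset // 20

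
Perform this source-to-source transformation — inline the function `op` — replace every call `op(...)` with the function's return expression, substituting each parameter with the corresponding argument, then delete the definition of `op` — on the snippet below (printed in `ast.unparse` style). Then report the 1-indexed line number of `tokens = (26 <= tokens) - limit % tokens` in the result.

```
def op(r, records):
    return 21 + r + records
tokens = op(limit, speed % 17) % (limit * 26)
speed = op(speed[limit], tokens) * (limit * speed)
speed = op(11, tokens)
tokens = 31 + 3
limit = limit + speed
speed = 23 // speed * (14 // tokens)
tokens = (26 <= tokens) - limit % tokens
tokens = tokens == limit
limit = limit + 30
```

7

Transformed code:
tokens = (21 + limit + speed % 17) % (limit * 26)
speed = (21 + speed[limit] + tokens) * (limit * speed)
speed = 21 + 11 + tokens
tokens = 31 + 3
limit = limit + speed
speed = 23 // speed * (14 // tokens)
tokens = (26 <= tokens) - limit % tokens
tokens = tokens == limit
limit = limit + 30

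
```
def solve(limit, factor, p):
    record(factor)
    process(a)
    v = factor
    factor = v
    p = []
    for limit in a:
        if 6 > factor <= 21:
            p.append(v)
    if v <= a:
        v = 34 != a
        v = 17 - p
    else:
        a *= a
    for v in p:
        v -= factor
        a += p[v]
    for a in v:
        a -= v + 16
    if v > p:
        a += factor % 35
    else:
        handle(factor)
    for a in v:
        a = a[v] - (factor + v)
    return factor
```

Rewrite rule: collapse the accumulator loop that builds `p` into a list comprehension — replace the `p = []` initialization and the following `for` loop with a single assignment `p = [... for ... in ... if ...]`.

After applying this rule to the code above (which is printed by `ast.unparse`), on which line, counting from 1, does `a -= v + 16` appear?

Transformed code:
def solve(limit, factor, p):
    record(factor)
    process(a)
    v = factor
    factor = v
    p = [v for limit in a if 6 > factor <= 21]
    if v <= a:
        v = 34 != a
        v = 17 - p
    else:
        a *= a
    for v in p:
        v -= factor
        a += p[v]
    for a in v:
        a -= v + 16
    if v > p:
        a += factor % 35
    else:
        handle(factor)
    for a in v:
        a = a[v] - (factor + v)
    return factor

16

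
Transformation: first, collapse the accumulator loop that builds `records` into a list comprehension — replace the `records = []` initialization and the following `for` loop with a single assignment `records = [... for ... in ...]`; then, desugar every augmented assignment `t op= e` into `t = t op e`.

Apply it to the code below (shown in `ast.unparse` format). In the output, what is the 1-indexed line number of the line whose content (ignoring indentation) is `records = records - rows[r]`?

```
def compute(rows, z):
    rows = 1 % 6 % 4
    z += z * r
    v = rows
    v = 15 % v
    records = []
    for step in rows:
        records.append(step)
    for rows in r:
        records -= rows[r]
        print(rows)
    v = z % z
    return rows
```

Transformed code:
def compute(rows, z):
    rows = 1 % 6 % 4
    z = z + z * r
    v = rows
    v = 15 % v
    records = [step for step in rows]
    for rows in r:
        records = records - rows[r]
        print(rows)
    v = z % z
    return rows

8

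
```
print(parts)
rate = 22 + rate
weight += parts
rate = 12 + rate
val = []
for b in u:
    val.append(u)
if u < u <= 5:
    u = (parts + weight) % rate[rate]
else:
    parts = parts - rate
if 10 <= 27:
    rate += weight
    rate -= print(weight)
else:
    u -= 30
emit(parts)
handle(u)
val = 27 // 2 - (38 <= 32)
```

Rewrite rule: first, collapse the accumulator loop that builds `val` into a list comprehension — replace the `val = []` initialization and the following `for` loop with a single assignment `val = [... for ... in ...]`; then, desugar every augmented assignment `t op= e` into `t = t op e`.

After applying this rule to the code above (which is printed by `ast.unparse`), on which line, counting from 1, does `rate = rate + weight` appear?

11

Transformed code:
print(parts)
rate = 22 + rate
weight = weight + parts
rate = 12 + rate
val = [u for b in u]
if u < u <= 5:
    u = (parts + weight) % rate[rate]
else:
    parts = parts - rate
if 10 <= 27:
    rate = rate + weight
    rate = rate - print(weight)
else:
    u = u - 30
emit(parts)
handle(u)
val = 27 // 2 - (38 <= 32)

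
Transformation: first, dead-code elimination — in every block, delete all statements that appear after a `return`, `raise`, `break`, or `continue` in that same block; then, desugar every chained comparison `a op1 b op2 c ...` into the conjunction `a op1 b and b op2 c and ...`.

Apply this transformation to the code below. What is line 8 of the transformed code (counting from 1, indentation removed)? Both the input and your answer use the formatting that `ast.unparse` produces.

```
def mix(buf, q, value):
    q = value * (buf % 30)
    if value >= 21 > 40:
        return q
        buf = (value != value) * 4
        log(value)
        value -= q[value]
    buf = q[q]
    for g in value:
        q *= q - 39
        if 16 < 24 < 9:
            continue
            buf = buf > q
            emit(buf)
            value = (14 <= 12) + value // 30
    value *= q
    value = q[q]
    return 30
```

Transformed code:
def mix(buf, q, value):
    q = value * (buf % 30)
    if value >= 21 and 21 > 40:
        return q
    buf = q[q]
    for g in value:
        q *= q - 39
        if 16 < 24 and 24 < 9:
            continue
    value *= q
    value = q[q]
    return 30

if 16 < 24 and 24 < 9:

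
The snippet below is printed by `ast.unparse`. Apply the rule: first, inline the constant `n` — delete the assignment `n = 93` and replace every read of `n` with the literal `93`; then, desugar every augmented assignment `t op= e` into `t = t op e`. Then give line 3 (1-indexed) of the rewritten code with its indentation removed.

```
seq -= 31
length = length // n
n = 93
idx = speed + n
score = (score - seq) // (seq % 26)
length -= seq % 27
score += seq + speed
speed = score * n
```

Transformed code:
seq = seq - 31
length = length // 93
idx = speed + 93
score = (score - seq) // (seq % 26)
length = length - seq % 27
score = score + (seq + speed)
speed = score * 93

idx = speed + 93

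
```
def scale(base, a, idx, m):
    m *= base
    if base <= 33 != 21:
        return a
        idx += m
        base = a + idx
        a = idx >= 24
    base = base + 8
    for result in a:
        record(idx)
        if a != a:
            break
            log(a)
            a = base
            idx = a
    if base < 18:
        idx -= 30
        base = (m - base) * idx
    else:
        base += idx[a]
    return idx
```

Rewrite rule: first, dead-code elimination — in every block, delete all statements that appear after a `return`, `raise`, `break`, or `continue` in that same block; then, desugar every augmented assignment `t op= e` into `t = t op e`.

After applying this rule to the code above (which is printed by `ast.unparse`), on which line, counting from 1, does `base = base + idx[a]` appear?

14

Transformed code:
def scale(base, a, idx, m):
    m = m * base
    if base <= 33 != 21:
        return a
    base = base + 8
    for result in a:
        record(idx)
        if a != a:
            break
    if base < 18:
        idx = idx - 30
        base = (m - base) * idx
    else:
        base = base + idx[a]
    return idx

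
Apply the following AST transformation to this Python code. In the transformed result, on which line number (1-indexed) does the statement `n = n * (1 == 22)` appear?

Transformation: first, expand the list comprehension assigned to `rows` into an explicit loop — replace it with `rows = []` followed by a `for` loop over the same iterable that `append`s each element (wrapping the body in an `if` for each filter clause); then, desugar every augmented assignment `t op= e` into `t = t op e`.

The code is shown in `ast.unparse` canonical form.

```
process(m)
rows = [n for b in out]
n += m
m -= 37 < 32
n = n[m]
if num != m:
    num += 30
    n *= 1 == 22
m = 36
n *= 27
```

10

Transformed code:
process(m)
rows = []
for b in out:
    rows.append(n)
n = n + m
m = m - (37 < 32)
n = n[m]
if num != m:
    num = num + 30
    n = n * (1 == 22)
m = 36
n = n * 27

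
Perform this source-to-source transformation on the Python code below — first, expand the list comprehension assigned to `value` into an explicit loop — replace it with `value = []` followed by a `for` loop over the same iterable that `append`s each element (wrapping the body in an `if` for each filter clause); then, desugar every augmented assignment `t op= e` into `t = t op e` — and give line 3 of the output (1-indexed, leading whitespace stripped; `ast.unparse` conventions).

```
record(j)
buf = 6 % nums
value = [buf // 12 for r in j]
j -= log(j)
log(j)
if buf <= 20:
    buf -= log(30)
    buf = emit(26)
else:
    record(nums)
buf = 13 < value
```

value = []

Transformed code:
record(j)
buf = 6 % nums
value = []
for r in j:
    value.append(buf // 12)
j = j - log(j)
log(j)
if buf <= 20:
    buf = buf - log(30)
    buf = emit(26)
else:
    record(nums)
buf = 13 < value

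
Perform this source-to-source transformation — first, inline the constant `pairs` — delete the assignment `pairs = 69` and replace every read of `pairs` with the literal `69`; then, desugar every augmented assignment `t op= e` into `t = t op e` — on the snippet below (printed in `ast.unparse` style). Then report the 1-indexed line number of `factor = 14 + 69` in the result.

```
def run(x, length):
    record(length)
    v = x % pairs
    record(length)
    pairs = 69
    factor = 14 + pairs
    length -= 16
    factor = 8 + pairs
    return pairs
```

Transformed code:
def run(x, length):
    record(length)
    v = x % 69
    record(length)
    factor = 14 + 69
    length = length - 16
    factor = 8 + 69
    return 69

5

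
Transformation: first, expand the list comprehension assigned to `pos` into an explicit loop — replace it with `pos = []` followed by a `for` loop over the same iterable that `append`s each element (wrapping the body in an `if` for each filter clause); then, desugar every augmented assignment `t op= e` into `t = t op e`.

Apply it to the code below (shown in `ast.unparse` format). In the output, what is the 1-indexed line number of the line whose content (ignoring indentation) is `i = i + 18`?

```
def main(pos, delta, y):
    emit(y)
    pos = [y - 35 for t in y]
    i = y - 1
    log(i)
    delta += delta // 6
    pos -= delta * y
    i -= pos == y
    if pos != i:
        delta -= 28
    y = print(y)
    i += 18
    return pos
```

Transformed code:
def main(pos, delta, y):
    emit(y)
    pos = []
    for t in y:
        pos.append(y - 35)
    i = y - 1
    log(i)
    delta = delta + delta // 6
    pos = pos - delta * y
    i = i - (pos == y)
    if pos != i:
        delta = delta - 28
    y = print(y)
    i = i + 18
    return pos

14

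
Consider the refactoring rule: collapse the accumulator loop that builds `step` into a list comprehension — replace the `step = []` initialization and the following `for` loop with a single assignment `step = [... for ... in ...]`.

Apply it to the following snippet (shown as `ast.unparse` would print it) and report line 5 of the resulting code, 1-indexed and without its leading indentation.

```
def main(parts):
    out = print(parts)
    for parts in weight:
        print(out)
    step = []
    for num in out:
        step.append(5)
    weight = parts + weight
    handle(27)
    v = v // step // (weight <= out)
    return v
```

Transformed code:
def main(parts):
    out = print(parts)
    for parts in weight:
        print(out)
    step = [5 for num in out]
    weight = parts + weight
    handle(27)
    v = v // step // (weight <= out)
    return v

step = [5 for num in out]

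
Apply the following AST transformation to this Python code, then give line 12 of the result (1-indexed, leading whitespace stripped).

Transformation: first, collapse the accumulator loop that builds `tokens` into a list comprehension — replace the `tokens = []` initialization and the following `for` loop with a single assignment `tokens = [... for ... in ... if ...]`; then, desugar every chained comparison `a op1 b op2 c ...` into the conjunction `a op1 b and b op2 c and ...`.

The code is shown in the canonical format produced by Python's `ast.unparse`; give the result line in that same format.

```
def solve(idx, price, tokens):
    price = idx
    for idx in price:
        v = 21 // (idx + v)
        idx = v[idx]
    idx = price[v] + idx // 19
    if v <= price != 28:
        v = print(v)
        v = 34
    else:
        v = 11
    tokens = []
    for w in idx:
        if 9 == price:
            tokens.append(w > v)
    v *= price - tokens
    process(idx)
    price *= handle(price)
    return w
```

Transformed code:
def solve(idx, price, tokens):
    price = idx
    for idx in price:
        v = 21 // (idx + v)
        idx = v[idx]
    idx = price[v] + idx // 19
    if v <= price and price != 28:
        v = print(v)
        v = 34
    else:
        v = 11
    tokens = [w > v for w in idx if 9 == price]
    v *= price - tokens
    process(idx)
    price *= handle(price)
    return w

tokens = [w > v for w in idx if 9 == price]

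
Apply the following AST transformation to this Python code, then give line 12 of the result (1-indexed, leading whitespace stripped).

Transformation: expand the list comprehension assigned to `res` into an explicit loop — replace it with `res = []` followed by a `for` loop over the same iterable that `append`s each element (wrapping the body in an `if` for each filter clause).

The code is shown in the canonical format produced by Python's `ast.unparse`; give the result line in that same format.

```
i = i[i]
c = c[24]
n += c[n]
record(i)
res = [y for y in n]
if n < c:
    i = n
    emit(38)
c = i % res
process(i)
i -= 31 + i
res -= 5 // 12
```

process(i)

Transformed code:
i = i[i]
c = c[24]
n += c[n]
record(i)
res = []
for y in n:
    res.append(y)
if n < c:
    i = n
    emit(38)
c = i % res
process(i)
i -= 31 + i
res -= 5 // 12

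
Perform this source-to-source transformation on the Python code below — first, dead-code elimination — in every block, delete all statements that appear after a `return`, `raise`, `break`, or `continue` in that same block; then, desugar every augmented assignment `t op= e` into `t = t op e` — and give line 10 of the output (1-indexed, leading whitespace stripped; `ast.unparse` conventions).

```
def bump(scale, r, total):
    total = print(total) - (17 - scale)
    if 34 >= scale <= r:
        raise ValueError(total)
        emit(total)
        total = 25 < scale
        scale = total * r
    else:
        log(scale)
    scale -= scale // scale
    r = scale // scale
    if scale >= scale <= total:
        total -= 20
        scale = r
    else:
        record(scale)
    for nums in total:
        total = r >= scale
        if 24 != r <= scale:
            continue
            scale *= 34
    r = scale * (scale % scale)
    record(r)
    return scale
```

Transformed code:
def bump(scale, r, total):
    total = print(total) - (17 - scale)
    if 34 >= scale <= r:
        raise ValueError(total)
    else:
        log(scale)
    scale = scale - scale // scale
    r = scale // scale
    if scale >= scale <= total:
        total = total - 20
        scale = r
    else:
        record(scale)
    for nums in total:
        total = r >= scale
        if 24 != r <= scale:
            continue
    r = scale * (scale % scale)
    record(r)
    return scale

total = total - 20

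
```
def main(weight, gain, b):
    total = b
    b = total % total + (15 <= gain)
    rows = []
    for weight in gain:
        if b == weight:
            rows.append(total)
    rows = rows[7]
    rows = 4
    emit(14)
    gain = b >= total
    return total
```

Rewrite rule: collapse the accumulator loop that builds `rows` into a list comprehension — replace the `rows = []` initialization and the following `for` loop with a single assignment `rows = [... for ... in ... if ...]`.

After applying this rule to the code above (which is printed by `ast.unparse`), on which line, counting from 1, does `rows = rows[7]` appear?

5

Transformed code:
def main(weight, gain, b):
    total = b
    b = total % total + (15 <= gain)
    rows = [total for weight in gain if b == weight]
    rows = rows[7]
    rows = 4
    emit(14)
    gain = b >= total
    return total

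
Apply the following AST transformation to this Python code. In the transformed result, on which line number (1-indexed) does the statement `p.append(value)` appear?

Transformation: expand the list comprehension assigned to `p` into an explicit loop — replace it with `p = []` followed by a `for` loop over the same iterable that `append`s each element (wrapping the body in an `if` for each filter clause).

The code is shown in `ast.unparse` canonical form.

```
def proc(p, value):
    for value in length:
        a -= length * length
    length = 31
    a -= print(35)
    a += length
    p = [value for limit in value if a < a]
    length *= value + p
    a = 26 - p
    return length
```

10

Transformed code:
def proc(p, value):
    for value in length:
        a -= length * length
    length = 31
    a -= print(35)
    a += length
    p = []
    for limit in value:
        if a < a:
            p.append(value)
    length *= value + p
    a = 26 - p
    return length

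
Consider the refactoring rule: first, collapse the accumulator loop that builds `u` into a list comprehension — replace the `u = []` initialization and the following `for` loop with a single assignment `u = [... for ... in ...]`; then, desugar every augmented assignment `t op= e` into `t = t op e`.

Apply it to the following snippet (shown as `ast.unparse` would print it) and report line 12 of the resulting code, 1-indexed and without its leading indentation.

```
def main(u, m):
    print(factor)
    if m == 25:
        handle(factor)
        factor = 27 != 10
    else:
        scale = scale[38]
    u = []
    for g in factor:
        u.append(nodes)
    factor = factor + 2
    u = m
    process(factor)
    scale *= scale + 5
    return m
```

Transformed code:
def main(u, m):
    print(factor)
    if m == 25:
        handle(factor)
        factor = 27 != 10
    else:
        scale = scale[38]
    u = [nodes for g in factor]
    factor = factor + 2
    u = m
    process(factor)
    scale = scale * (scale + 5)
    return m

scale = scale * (scale + 5)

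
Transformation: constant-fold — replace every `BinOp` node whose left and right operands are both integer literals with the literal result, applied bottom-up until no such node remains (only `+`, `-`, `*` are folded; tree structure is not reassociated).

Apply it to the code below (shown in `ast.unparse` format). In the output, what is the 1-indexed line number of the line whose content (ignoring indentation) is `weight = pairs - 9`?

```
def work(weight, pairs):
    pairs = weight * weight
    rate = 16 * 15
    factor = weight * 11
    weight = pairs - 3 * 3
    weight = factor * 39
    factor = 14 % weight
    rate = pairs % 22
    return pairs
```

5

Transformed code:
def work(weight, pairs):
    pairs = weight * weight
    rate = 240
    factor = weight * 11
    weight = pairs - 9
    weight = factor * 39
    factor = 14 % weight
    rate = pairs % 22
    return pairs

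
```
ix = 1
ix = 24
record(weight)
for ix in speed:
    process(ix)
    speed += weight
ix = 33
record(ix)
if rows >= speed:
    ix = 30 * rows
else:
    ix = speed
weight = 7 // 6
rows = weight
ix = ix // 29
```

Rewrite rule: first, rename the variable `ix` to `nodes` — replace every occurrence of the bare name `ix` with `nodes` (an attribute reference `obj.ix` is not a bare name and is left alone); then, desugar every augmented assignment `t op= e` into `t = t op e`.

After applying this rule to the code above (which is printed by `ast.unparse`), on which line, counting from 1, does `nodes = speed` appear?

12

Transformed code:
nodes = 1
nodes = 24
record(weight)
for nodes in speed:
    process(nodes)
    speed = speed + weight
nodes = 33
record(nodes)
if rows >= speed:
    nodes = 30 * rows
else:
    nodes = speed
weight = 7 // 6
rows = weight
nodes = nodes // 29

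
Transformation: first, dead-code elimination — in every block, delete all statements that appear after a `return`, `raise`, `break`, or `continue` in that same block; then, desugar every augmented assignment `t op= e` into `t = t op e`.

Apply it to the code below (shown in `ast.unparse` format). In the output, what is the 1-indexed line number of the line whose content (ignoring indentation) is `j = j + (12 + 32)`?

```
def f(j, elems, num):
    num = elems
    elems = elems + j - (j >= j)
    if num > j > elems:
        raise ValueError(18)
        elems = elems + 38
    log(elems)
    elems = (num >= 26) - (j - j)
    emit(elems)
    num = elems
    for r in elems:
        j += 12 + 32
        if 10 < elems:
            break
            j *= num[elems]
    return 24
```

Transformed code:
def f(j, elems, num):
    num = elems
    elems = elems + j - (j >= j)
    if num > j > elems:
        raise ValueError(18)
    log(elems)
    elems = (num >= 26) - (j - j)
    emit(elems)
    num = elems
    for r in elems:
        j = j + (12 + 32)
        if 10 < elems:
            break
    return 24

11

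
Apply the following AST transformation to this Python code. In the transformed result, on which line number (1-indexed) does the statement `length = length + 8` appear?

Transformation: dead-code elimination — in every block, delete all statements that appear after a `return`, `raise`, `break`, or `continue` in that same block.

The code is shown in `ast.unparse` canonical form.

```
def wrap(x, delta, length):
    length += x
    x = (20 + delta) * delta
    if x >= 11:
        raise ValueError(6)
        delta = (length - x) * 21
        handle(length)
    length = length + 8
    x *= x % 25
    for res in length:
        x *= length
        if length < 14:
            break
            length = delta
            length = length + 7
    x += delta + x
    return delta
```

Transformed code:
def wrap(x, delta, length):
    length += x
    x = (20 + delta) * delta
    if x >= 11:
        raise ValueError(6)
    length = length + 8
    x *= x % 25
    for res in length:
        x *= length
        if length < 14:
            break
    x += delta + x
    return delta

6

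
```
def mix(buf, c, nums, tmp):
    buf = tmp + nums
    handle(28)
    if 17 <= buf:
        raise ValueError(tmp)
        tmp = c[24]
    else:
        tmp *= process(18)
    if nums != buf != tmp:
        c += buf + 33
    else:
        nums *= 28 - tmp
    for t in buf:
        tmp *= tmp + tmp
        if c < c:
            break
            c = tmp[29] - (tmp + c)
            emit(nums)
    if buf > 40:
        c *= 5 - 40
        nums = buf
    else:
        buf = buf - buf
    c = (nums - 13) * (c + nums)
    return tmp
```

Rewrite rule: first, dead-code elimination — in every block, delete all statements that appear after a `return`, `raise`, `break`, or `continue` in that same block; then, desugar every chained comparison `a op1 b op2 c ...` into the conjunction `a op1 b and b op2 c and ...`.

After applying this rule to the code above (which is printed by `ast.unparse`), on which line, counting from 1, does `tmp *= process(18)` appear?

Transformed code:
def mix(buf, c, nums, tmp):
    buf = tmp + nums
    handle(28)
    if 17 <= buf:
        raise ValueError(tmp)
    else:
        tmp *= process(18)
    if nums != buf and buf != tmp:
        c += buf + 33
    else:
        nums *= 28 - tmp
    for t in buf:
        tmp *= tmp + tmp
        if c < c:
            break
    if buf > 40:
        c *= 5 - 40
        nums = buf
    else:
        buf = buf - buf
    c = (nums - 13) * (c + nums)
    return tmp

7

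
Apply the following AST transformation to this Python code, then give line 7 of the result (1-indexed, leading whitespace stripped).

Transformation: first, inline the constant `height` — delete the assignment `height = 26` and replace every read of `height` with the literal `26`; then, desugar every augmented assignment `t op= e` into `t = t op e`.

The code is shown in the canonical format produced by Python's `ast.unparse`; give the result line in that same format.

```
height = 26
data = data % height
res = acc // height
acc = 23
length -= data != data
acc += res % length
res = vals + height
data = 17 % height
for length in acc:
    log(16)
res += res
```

data = 17 % 26

Transformed code:
data = data % 26
res = acc // 26
acc = 23
length = length - (data != data)
acc = acc + res % length
res = vals + 26
data = 17 % 26
for length in acc:
    log(16)
res = res + res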